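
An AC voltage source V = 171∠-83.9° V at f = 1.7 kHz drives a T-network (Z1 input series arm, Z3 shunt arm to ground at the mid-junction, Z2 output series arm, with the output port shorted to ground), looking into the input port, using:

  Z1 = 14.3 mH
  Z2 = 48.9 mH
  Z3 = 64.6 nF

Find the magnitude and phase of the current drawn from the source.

Step 1 — Angular frequency: ω = 2π·f = 2π·1700 = 1.068e+04 rad/s.
Step 2 — Component impedances:
  Z1: Z = jωL = j·1.068e+04·0.0143 = 0 + j152.7 Ω
  Z2: Z = jωL = j·1.068e+04·0.0489 = 0 + j522.3 Ω
  Z3: Z = 1/(jωC) = -j/(ω·C) = 0 - j1449 Ω
Step 3 — With the output port shorted to ground, the output series arm Z2 runs from the junction to ground; the shunt arm Z3 also runs from the junction to ground. They appear in parallel: Z3 || Z2 = 0 + j816.7 Ω.
Step 4 — Series with input arm Z1: Z_in = Z1 + (Z3 || Z2) = 0 + j969.4 Ω = 969.4∠90.0° Ω.
Step 5 — Source phasor: V = 171∠-83.9° V = 18.17 - j170 V.
Step 6 — Ohm's law: I = V / Z_total = (18.17 - j170) / (0 + j969.4) = -0.1754 - j0.01874 A.
Step 7 — Convert to polar: |I| = 0.1764 A, ∠I = -173.9°.

I = 0.1764∠-173.9° A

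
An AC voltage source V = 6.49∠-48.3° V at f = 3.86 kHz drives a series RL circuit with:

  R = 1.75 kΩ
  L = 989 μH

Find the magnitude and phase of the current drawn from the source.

Step 1 — Angular frequency: ω = 2π·f = 2π·3860 = 2.425e+04 rad/s.
Step 2 — Component impedances:
  R: Z = R = 1750 Ω
  L: Z = jωL = j·2.425e+04·0.000989 = 0 + j23.99 Ω
Step 3 — Series combination: Z_total = R + L = 1750 + j23.99 Ω = 1750∠0.8° Ω.
Step 4 — Source phasor: V = 6.49∠-48.3° V = 4.317 - j4.846 V.
Step 5 — Ohm's law: I = V / Z_total = (4.317 - j4.846) / (1750 + j23.99) = 0.002429 - j0.002802 A.
Step 6 — Convert to polar: |I| = 0.003708 A, ∠I = -49.1°.

I = 0.003708∠-49.1° A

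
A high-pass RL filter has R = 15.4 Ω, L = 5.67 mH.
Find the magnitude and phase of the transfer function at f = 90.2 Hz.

Step 1 — Angular frequency: ω = 2π·90.2 = 566.7 rad/s.
Step 2 — Transfer function: H(jω) = jωL/(R + jωL).
Step 3 — Numerator jωL = j·3.213; denominator R + jωL = 15.4 + j3.213.
Step 4 — H = 0.04172 + j0.2.
Step 5 — Magnitude: |H| = 0.2043 (-13.8 dB); phase: φ = 78.2°.

|H| = 0.2043 (-13.8 dB), φ = 78.2°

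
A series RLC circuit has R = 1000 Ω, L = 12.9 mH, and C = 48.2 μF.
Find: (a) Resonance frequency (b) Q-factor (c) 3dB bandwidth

Step 1 — Resonance: ω₀ = 1/√(LC) = 1/√(0.0129·4.82e-05) = 1268 rad/s.
Step 2 — f₀ = ω₀/(2π) = 201.8 Hz.
Step 3 — Series Q: Q = ω₀L/R = 1268·0.0129/1000 = 0.01636.
Step 4 — Bandwidth: Δω = ω₀/Q = 7.752e+04 rad/s; BW = Δω/(2π) = 1.234e+04 Hz.

(a) f₀ = 201.8 Hz  (b) Q = 0.01636  (c) BW = 1.234e+04 Hz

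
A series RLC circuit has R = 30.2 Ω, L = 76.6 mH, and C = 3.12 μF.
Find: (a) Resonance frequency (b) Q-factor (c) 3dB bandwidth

Step 1 — Resonance: ω₀ = 1/√(LC) = 1/√(0.0766·3.12e-06) = 2046 rad/s.
Step 2 — f₀ = ω₀/(2π) = 325.6 Hz.
Step 3 — Series Q: Q = ω₀L/R = 2046·0.0766/30.2 = 5.188.
Step 4 — Bandwidth: Δω = ω₀/Q = 394.3 rad/s; BW = Δω/(2π) = 62.75 Hz.

(a) f₀ = 325.6 Hz  (b) Q = 5.188  (c) BW = 62.75 Hz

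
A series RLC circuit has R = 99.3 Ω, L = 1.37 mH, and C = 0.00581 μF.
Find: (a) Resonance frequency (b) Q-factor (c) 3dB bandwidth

Step 1 — Resonance: ω₀ = 1/√(LC) = 1/√(0.00137·5.81e-09) = 3.544e+05 rad/s.
Step 2 — f₀ = ω₀/(2π) = 5.641e+04 Hz.
Step 3 — Series Q: Q = ω₀L/R = 3.544e+05·0.00137/99.3 = 4.89.
Step 4 — Bandwidth: Δω = ω₀/Q = 7.248e+04 rad/s; BW = Δω/(2π) = 1.154e+04 Hz.

(a) f₀ = 5.641e+04 Hz  (b) Q = 4.89  (c) BW = 1.154e+04 Hz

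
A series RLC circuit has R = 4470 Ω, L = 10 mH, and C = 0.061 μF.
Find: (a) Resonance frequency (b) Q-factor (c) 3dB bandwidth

Step 1 — Resonance: ω₀ = 1/√(LC) = 1/√(0.01·6.1e-08) = 4.049e+04 rad/s.
Step 2 — f₀ = ω₀/(2π) = 6444 Hz.
Step 3 — Series Q: Q = ω₀L/R = 4.049e+04·0.01/4470 = 0.09058.
Step 4 — Bandwidth: Δω = ω₀/Q = 4.47e+05 rad/s; BW = Δω/(2π) = 7.114e+04 Hz.

(a) f₀ = 6444 Hz  (b) Q = 0.09058  (c) BW = 7.114e+04 Hz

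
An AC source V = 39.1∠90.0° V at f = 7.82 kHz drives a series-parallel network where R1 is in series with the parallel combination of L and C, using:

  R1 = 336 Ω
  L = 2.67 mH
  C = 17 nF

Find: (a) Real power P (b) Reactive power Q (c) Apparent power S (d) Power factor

Step 1 — Angular frequency: ω = 2π·f = 2π·7820 = 4.913e+04 rad/s.
Step 2 — Component impedances:
  R1: Z = R = 336 Ω
  L: Z = jωL = j·4.913e+04·0.00267 = 0 + j131.2 Ω
  C: Z = 1/(jωC) = -j/(ω·C) = 0 - j1197 Ω
Step 3 — Parallel branch: L || C = 1/(1/L + 1/C) = 0 + j147.3 Ω.
Step 4 — Series with R1: Z_total = R1 + (L || C) = 336 + j147.3 Ω = 366.9∠23.7° Ω.
Step 5 — Source phasor: V = 39.1∠90.0° V = 0 + j39.1 V.
Step 6 — Current: I = V / Z = 0.0428 + j0.0976 A = 0.1066∠66.3° A.
Step 7 — Complex power: S = V·I* = 3.816 + j1.673 VA.
Step 8 — Real power: P = Re(S) = 3.816 W.
Step 9 — Reactive power: Q = Im(S) = 1.673 VAR.
Step 10 — Apparent power: |S| = 4.167 VA.
Step 11 — Power factor: PF = P/|S| = 0.9158 (lagging).

(a) P = 3.816 W  (b) Q = 1.673 VAR  (c) S = 4.167 VA  (d) PF = 0.9158 (lagging)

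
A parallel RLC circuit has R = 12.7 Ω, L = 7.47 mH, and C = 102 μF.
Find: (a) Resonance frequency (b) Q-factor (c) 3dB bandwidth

Step 1 — Resonance: ω₀ = 1/√(LC) = 1/√(0.00747·0.000102) = 1146 rad/s.
Step 2 — f₀ = ω₀/(2π) = 182.3 Hz.
Step 3 — Parallel Q: Q = R/(ω₀L) = 12.7/(1146·0.00747) = 1.484.
Step 4 — Bandwidth: Δω = ω₀/Q = 772 rad/s; BW = Δω/(2π) = 122.9 Hz.

(a) f₀ = 182.3 Hz  (b) Q = 1.484  (c) BW = 122.9 Hz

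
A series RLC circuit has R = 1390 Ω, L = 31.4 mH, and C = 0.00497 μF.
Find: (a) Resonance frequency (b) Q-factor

Step 1 — Resonance condition Im(Z)=0 gives ω₀ = 1/√(LC).
Step 2 — ω₀ = 1/√(0.0314·4.97e-09) = 8.005e+04 rad/s.
Step 3 — f₀ = ω₀/(2π) = 1.274e+04 Hz.
Step 4 — Series Q: Q = ω₀L/R = 8.005e+04·0.0314/1390 = 1.808.

(a) f₀ = 1.274e+04 Hz  (b) Q = 1.808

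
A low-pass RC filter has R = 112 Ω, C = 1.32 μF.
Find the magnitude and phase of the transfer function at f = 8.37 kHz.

Step 1 — Angular frequency: ω = 2π·8370 = 5.259e+04 rad/s.
Step 2 — Transfer function: H(jω) = 1/(1 + jωRC).
Step 3 — Denominator: 1 + jωRC = 1 + j·5.259e+04·112·1.32e-06 = 1 + j7.775.
Step 4 — H = 0.01627 - j0.1265.
Step 5 — Magnitude: |H| = 0.1276 (-17.9 dB); phase: φ = -82.7°.

|H| = 0.1276 (-17.9 dB), φ = -82.7°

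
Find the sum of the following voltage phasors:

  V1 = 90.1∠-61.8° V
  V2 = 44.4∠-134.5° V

Step 1 — Convert each phasor to rectangular form:
  V1 = 90.1·(cos(-61.8°) + j·sin(-61.8°)) = 42.58 - j79.41 V
  V2 = 44.4·(cos(-134.5°) + j·sin(-134.5°)) = -31.12 - j31.67 V
Step 2 — Sum components: V_total = 11.46 - j111.1 V.
Step 3 — Convert to polar: |V_total| = 111.7 V, ∠V_total = -84.1°.

V_total = 111.7∠-84.1° V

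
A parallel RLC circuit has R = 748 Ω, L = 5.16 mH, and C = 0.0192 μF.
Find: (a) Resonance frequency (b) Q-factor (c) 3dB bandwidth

Step 1 — Resonance: ω₀ = 1/√(LC) = 1/√(0.00516·1.92e-08) = 1.005e+05 rad/s.
Step 2 — f₀ = ω₀/(2π) = 1.599e+04 Hz.
Step 3 — Parallel Q: Q = R/(ω₀L) = 748/(1.005e+05·0.00516) = 1.443.
Step 4 — Bandwidth: Δω = ω₀/Q = 6.963e+04 rad/s; BW = Δω/(2π) = 1.108e+04 Hz.

(a) f₀ = 1.599e+04 Hz  (b) Q = 1.443  (c) BW = 1.108e+04 Hz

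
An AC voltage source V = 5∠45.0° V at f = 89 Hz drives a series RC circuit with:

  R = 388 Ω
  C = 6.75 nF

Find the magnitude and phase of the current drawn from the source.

Step 1 — Angular frequency: ω = 2π·f = 2π·89 = 559.2 rad/s.
Step 2 — Component impedances:
  R: Z = R = 388 Ω
  C: Z = 1/(jωC) = -j/(ω·C) = 0 - j2.649e+05 Ω
Step 3 — Series combination: Z_total = R + C = 388 - j2.649e+05 Ω = 2.649e+05∠-89.9° Ω.
Step 4 — Source phasor: V = 5∠45.0° V = 3.536 + j3.536 V.
Step 5 — Ohm's law: I = V / Z_total = (3.536 + j3.536) / (388 - j2.649e+05) = -1.333e-05 + j1.336e-05 A.
Step 6 — Convert to polar: |I| = 1.887e-05 A, ∠I = 134.9°.

I = 1.887e-05∠134.9° A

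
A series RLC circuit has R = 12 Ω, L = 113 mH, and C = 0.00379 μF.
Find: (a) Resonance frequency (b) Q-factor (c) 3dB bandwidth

Step 1 — Resonance: ω₀ = 1/√(LC) = 1/√(0.113·3.79e-09) = 4.832e+04 rad/s.
Step 2 — f₀ = ω₀/(2π) = 7691 Hz.
Step 3 — Series Q: Q = ω₀L/R = 4.832e+04·0.113/12 = 455.
Step 4 — Bandwidth: Δω = ω₀/Q = 106.2 rad/s; BW = Δω/(2π) = 16.9 Hz.

(a) f₀ = 7691 Hz  (b) Q = 455  (c) BW = 16.9 Hz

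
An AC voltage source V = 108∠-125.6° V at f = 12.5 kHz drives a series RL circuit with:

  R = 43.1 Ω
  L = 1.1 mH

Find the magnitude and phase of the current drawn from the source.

Step 1 — Angular frequency: ω = 2π·f = 2π·1.25e+04 = 7.854e+04 rad/s.
Step 2 — Component impedances:
  R: Z = R = 43.1 Ω
  L: Z = jωL = j·7.854e+04·0.0011 = 0 + j86.39 Ω
Step 3 — Series combination: Z_total = R + L = 43.1 + j86.39 Ω = 96.55∠63.5° Ω.
Step 4 — Source phasor: V = 108∠-125.6° V = -62.87 - j87.81 V.
Step 5 — Ohm's law: I = V / Z_total = (-62.87 - j87.81) / (43.1 + j86.39) = -1.105 + j0.1767 A.
Step 6 — Convert to polar: |I| = 1.119 A, ∠I = 170.9°.

I = 1.119∠170.9° A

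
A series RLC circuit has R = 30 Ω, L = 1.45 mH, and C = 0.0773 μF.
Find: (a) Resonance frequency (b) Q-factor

Step 1 — Resonance condition Im(Z)=0 gives ω₀ = 1/√(LC).
Step 2 — ω₀ = 1/√(0.00145·7.73e-08) = 9.446e+04 rad/s.
Step 3 — f₀ = ω₀/(2π) = 1.503e+04 Hz.
Step 4 — Series Q: Q = ω₀L/R = 9.446e+04·0.00145/30 = 4.565.

(a) f₀ = 1.503e+04 Hz  (b) Q = 4.565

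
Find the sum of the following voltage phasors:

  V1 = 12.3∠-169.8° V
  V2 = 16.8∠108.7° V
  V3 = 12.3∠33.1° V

Step 1 — Convert each phasor to rectangular form:
  V1 = 12.3·(cos(-169.8°) + j·sin(-169.8°)) = -12.11 - j2.178 V
  V2 = 16.8·(cos(108.7°) + j·sin(108.7°)) = -5.386 + j15.91 V
  V3 = 12.3·(cos(33.1°) + j·sin(33.1°)) = 10.3 + j6.717 V
Step 2 — Sum components: V_total = -7.188 + j20.45 V.
Step 3 — Convert to polar: |V_total| = 21.68 V, ∠V_total = 109.4°.

V_total = 21.68∠109.4° V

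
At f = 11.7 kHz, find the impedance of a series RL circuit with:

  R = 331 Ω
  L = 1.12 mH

Step 1 — Angular frequency: ω = 2π·f = 2π·1.17e+04 = 7.351e+04 rad/s.
Step 2 — Component impedances:
  R: Z = R = 331 Ω
  L: Z = jωL = j·7.351e+04·0.00112 = 0 + j82.33 Ω
Step 3 — Series combination: Z_total = R + L = 331 + j82.33 Ω = 341.1∠14.0° Ω.

Z = 331 + j82.33 Ω = 341.1∠14.0° Ω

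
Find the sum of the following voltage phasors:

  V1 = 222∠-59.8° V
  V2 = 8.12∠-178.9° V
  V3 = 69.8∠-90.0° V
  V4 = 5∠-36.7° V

Step 1 — Convert each phasor to rectangular form:
  V1 = 222·(cos(-59.8°) + j·sin(-59.8°)) = 111.7 - j191.9 V
  V2 = 8.12·(cos(-178.9°) + j·sin(-178.9°)) = -8.119 - j0.1559 V
  V3 = 69.8·(cos(-90.0°) + j·sin(-90.0°)) = 0 - j69.8 V
  V4 = 5·(cos(-36.7°) + j·sin(-36.7°)) = 4.009 - j2.988 V
Step 2 — Sum components: V_total = 107.6 - j264.8 V.
Step 3 — Convert to polar: |V_total| = 285.8 V, ∠V_total = -67.9°.

V_total = 285.8∠-67.9° V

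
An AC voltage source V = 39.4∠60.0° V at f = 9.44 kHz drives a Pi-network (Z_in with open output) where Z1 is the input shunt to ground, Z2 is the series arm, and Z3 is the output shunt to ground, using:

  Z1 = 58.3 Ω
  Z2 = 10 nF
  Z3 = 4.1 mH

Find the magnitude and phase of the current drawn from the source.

Step 1 — Angular frequency: ω = 2π·f = 2π·9440 = 5.931e+04 rad/s.
Step 2 — Component impedances:
  Z1: Z = R = 58.3 Ω
  Z2: Z = 1/(jωC) = -j/(ω·C) = 0 - j1686 Ω
  Z3: Z = jωL = j·5.931e+04·0.0041 = 0 + j243.2 Ω
Step 3 — With open output, the series arm Z2 and the output shunt Z3 appear in series to ground: Z2 + Z3 = 0 - j1443 Ω.
Step 4 — Parallel with input shunt Z1: Z_in = Z1 || (Z2 + Z3) = 58.2 - j2.352 Ω = 58.25∠-2.3° Ω.
Step 5 — Source phasor: V = 39.4∠60.0° V = 19.7 + j34.12 V.
Step 6 — Ohm's law: I = V / Z_total = (19.7 + j34.12) / (58.2 - j2.352) = 0.3143 + j0.5989 A.
Step 7 — Convert to polar: |I| = 0.6764 A, ∠I = 62.3°.

I = 0.6764∠62.3° A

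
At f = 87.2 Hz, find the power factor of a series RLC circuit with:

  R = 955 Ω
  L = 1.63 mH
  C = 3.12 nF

Step 1 — Angular frequency: ω = 2π·f = 2π·87.2 = 547.9 rad/s.
Step 2 — Component impedances:
  R: Z = R = 955 Ω
  L: Z = jωL = j·547.9·0.00163 = 0 + j0.8931 Ω
  C: Z = 1/(jωC) = -j/(ω·C) = 0 - j5.85e+05 Ω
Step 3 — Series combination: Z_total = R + L + C = 955 - j5.85e+05 Ω = 5.85e+05∠-89.9° Ω.
Step 4 — Power factor: PF = cos(φ) = Re(Z)/|Z| = 955/5.8499e+05 = 0.001633.
Step 5 — Type: Im(Z) = -5.85e+05 ⇒ leading (phase φ = -89.9°).

PF = 0.001633 (leading, φ = -89.9°)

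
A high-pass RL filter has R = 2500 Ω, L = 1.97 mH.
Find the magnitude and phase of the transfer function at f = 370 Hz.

Step 1 — Angular frequency: ω = 2π·370 = 2325 rad/s.
Step 2 — Transfer function: H(jω) = jωL/(R + jωL).
Step 3 — Numerator jωL = j·4.58; denominator R + jωL = 2500 + j4.58.
Step 4 — H = 3.356e-06 + j0.001832.
Step 5 — Magnitude: |H| = 0.001832 (-54.7 dB); phase: φ = 89.9°.

|H| = 0.001832 (-54.7 dB), φ = 89.9°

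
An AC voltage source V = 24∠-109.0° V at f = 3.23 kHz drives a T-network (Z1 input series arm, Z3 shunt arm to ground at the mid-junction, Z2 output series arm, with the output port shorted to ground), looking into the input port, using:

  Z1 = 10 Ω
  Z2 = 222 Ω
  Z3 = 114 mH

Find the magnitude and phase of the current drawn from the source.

Step 1 — Angular frequency: ω = 2π·f = 2π·3230 = 2.029e+04 rad/s.
Step 2 — Component impedances:
  Z1: Z = R = 10 Ω
  Z2: Z = R = 222 Ω
  Z3: Z = jωL = j·2.029e+04·0.114 = 0 + j2314 Ω
Step 3 — With the output port shorted to ground, the output series arm Z2 runs from the junction to ground; the shunt arm Z3 also runs from the junction to ground. They appear in parallel: Z3 || Z2 = 220 + j21.11 Ω.
Step 4 — Series with input arm Z1: Z_in = Z1 + (Z3 || Z2) = 230 + j21.11 Ω = 230.9∠5.2° Ω.
Step 5 — Source phasor: V = 24∠-109.0° V = -7.814 - j22.69 V.
Step 6 — Ohm's law: I = V / Z_total = (-7.814 - j22.69) / (230 + j21.11) = -0.04267 - j0.09476 A.
Step 7 — Convert to polar: |I| = 0.1039 A, ∠I = -114.2°.

I = 0.1039∠-114.2° A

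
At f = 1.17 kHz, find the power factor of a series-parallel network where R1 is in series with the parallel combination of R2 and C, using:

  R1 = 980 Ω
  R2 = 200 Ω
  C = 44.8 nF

Step 1 — Angular frequency: ω = 2π·f = 2π·1170 = 7351 rad/s.
Step 2 — Component impedances:
  R1: Z = R = 980 Ω
  R2: Z = R = 200 Ω
  C: Z = 1/(jωC) = -j/(ω·C) = 0 - j3036 Ω
Step 3 — Parallel branch: R2 || C = 1/(1/R2 + 1/C) = 199.1 - j13.12 Ω.
Step 4 — Series with R1: Z_total = R1 + (R2 || C) = 1179 - j13.12 Ω = 1179∠-0.6° Ω.
Step 5 — Power factor: PF = cos(φ) = Re(Z)/|Z| = 1179.1/1179.2 = 0.9999.
Step 6 — Type: Im(Z) = -13.12 ⇒ leading (phase φ = -0.6°).

PF = 0.9999 (leading, φ = -0.6°)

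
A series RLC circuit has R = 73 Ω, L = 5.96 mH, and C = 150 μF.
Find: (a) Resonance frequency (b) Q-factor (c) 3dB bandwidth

Step 1 — Resonance: ω₀ = 1/√(LC) = 1/√(0.00596·0.00015) = 1058 rad/s.
Step 2 — f₀ = ω₀/(2π) = 168.3 Hz.
Step 3 — Series Q: Q = ω₀L/R = 1058·0.00596/73 = 0.08635.
Step 4 — Bandwidth: Δω = ω₀/Q = 1.225e+04 rad/s; BW = Δω/(2π) = 1949 Hz.

(a) f₀ = 168.3 Hz  (b) Q = 0.08635  (c) BW = 1949 Hz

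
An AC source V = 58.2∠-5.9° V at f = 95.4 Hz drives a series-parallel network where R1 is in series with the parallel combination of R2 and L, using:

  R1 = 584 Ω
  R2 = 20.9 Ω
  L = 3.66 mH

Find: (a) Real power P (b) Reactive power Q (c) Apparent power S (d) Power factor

Step 1 — Angular frequency: ω = 2π·f = 2π·95.4 = 599.4 rad/s.
Step 2 — Component impedances:
  R1: Z = R = 584 Ω
  R2: Z = R = 20.9 Ω
  L: Z = jωL = j·599.4·0.00366 = 0 + j2.194 Ω
Step 3 — Parallel branch: R2 || L = 1/(1/R2 + 1/L) = 0.2278 + j2.17 Ω.
Step 4 — Series with R1: Z_total = R1 + (R2 || L) = 584.2 + j2.17 Ω = 584.2∠0.2° Ω.
Step 5 — Source phasor: V = 58.2∠-5.9° V = 57.89 - j5.983 V.
Step 6 — Current: I = V / Z = 0.09905 - j0.01061 A = 0.09962∠-6.1° A.
Step 7 — Complex power: S = V·I* = 5.798 + j0.02153 VA.
Step 8 — Real power: P = Re(S) = 5.798 W.
Step 9 — Reactive power: Q = Im(S) = 0.02153 VAR.
Step 10 — Apparent power: |S| = 5.798 VA.
Step 11 — Power factor: PF = P/|S| = 1 (lagging).

(a) P = 5.798 W  (b) Q = 0.02153 VAR  (c) S = 5.798 VA  (d) PF = 1 (lagging)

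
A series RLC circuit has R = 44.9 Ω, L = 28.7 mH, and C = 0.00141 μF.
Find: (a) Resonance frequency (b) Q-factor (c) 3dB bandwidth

Step 1 — Resonance: ω₀ = 1/√(LC) = 1/√(0.0287·1.41e-09) = 1.572e+05 rad/s.
Step 2 — f₀ = ω₀/(2π) = 2.502e+04 Hz.
Step 3 — Series Q: Q = ω₀L/R = 1.572e+05·0.0287/44.9 = 100.5.
Step 4 — Bandwidth: Δω = ω₀/Q = 1564 rad/s; BW = Δω/(2π) = 249 Hz.

(a) f₀ = 2.502e+04 Hz  (b) Q = 100.5  (c) BW = 249 Hz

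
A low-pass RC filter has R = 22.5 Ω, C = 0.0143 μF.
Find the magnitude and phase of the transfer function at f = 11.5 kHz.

Step 1 — Angular frequency: ω = 2π·1.15e+04 = 7.226e+04 rad/s.
Step 2 — Transfer function: H(jω) = 1/(1 + jωRC).
Step 3 — Denominator: 1 + jωRC = 1 + j·7.226e+04·22.5·1.43e-08 = 1 + j0.02325.
Step 4 — H = 0.9995 - j0.02324.
Step 5 — Magnitude: |H| = 0.9997 (-0.0 dB); phase: φ = -1.3°.

|H| = 0.9997 (-0.0 dB), φ = -1.3°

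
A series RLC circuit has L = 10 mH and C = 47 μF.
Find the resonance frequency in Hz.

Step 1 — Resonance condition Im(Z)=0 gives ω₀ = 1/√(LC).
Step 2 — ω₀ = 1/√(0.01·4.7e-05) = 1459 rad/s.
Step 3 — f₀ = ω₀/(2π) = 232.2 Hz.

f₀ = 232.2 Hz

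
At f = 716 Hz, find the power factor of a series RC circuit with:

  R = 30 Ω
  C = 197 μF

Step 1 — Angular frequency: ω = 2π·f = 2π·716 = 4499 rad/s.
Step 2 — Component impedances:
  R: Z = R = 30 Ω
  C: Z = 1/(jωC) = -j/(ω·C) = 0 - j1.128 Ω
Step 3 — Series combination: Z_total = R + C = 30 - j1.128 Ω = 30.02∠-2.2° Ω.
Step 4 — Power factor: PF = cos(φ) = Re(Z)/|Z| = 30/30.02 = 0.9993.
Step 5 — Type: Im(Z) = -1.128 ⇒ leading (phase φ = -2.2°).

PF = 0.9993 (leading, φ = -2.2°)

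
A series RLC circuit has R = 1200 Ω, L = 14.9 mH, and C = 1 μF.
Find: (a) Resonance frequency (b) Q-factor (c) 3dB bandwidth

Step 1 — Resonance condition Im(Z)=0 gives ω₀ = 1/√(LC).
Step 2 — ω₀ = 1/√(0.0149·1e-06) = 8192 rad/s.
Step 3 — f₀ = ω₀/(2π) = 1304 Hz.
Step 4 — Series Q: Q = ω₀L/R = 8192·0.0149/1200 = 0.1017.
Step 5 — 3dB bandwidth: Δω = ω₀/Q = 8.054e+04 rad/s; BW = Δω/(2π) = 1.282e+04 Hz.

(a) f₀ = 1304 Hz  (b) Q = 0.1017  (c) BW = 1.282e+04 Hz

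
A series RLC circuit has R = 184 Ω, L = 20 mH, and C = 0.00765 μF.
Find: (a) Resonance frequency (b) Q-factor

Step 1 — Resonance condition Im(Z)=0 gives ω₀ = 1/√(LC).
Step 2 — ω₀ = 1/√(0.02·7.65e-09) = 8.085e+04 rad/s.
Step 3 — f₀ = ω₀/(2π) = 1.287e+04 Hz.
Step 4 — Series Q: Q = ω₀L/R = 8.085e+04·0.02/184 = 8.788.

(a) f₀ = 1.287e+04 Hz  (b) Q = 8.788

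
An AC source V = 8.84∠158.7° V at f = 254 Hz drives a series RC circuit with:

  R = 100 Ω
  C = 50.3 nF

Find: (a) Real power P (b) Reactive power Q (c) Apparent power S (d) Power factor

Step 1 — Angular frequency: ω = 2π·f = 2π·254 = 1596 rad/s.
Step 2 — Component impedances:
  R: Z = R = 100 Ω
  C: Z = 1/(jωC) = -j/(ω·C) = 0 - j1.246e+04 Ω
Step 3 — Series combination: Z_total = R + C = 100 - j1.246e+04 Ω = 1.246e+04∠-89.5° Ω.
Step 4 — Source phasor: V = 8.84∠158.7° V = -8.236 + j3.211 V.
Step 5 — Current: I = V / Z = -0.0002631 - j0.000659 A = 0.0007096∠-111.8° A.
Step 6 — Complex power: S = V·I* = 5.035e-05 - j0.006273 VA.
Step 7 — Real power: P = Re(S) = 5.035e-05 W.
Step 8 — Reactive power: Q = Im(S) = -0.006273 VAR.
Step 9 — Apparent power: |S| = 0.006273 VA.
Step 10 — Power factor: PF = P/|S| = 0.008027 (leading).

(a) P = 5.035e-05 W  (b) Q = -0.006273 VAR  (c) S = 0.006273 VA  (d) PF = 0.008027 (leading)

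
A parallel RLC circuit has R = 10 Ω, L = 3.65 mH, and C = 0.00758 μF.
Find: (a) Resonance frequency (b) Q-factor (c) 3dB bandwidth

Step 1 — Resonance: ω₀ = 1/√(LC) = 1/√(0.00365·7.58e-09) = 1.901e+05 rad/s.
Step 2 — f₀ = ω₀/(2π) = 3.026e+04 Hz.
Step 3 — Parallel Q: Q = R/(ω₀L) = 10/(1.901e+05·0.00365) = 0.01441.
Step 4 — Bandwidth: Δω = ω₀/Q = 1.319e+07 rad/s; BW = Δω/(2π) = 2.1e+06 Hz.

(a) f₀ = 3.026e+04 Hz  (b) Q = 0.01441  (c) BW = 2.1e+06 Hz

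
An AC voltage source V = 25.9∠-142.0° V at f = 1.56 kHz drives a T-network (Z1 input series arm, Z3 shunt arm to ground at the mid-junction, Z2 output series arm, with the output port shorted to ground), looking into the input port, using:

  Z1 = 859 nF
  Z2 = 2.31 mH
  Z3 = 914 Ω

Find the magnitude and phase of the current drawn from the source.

Step 1 — Angular frequency: ω = 2π·f = 2π·1560 = 9802 rad/s.
Step 2 — Component impedances:
  Z1: Z = 1/(jωC) = -j/(ω·C) = 0 - j118.8 Ω
  Z2: Z = jωL = j·9802·0.00231 = 0 + j22.64 Ω
  Z3: Z = R = 914 Ω
Step 3 — With the output port shorted to ground, the output series arm Z2 runs from the junction to ground; the shunt arm Z3 also runs from the junction to ground. They appear in parallel: Z3 || Z2 = 0.5606 + j22.63 Ω.
Step 4 — Series with input arm Z1: Z_in = Z1 + (Z3 || Z2) = 0.5606 - j96.14 Ω = 96.14∠-89.7° Ω.
Step 5 — Source phasor: V = 25.9∠-142.0° V = -20.41 - j15.95 V.
Step 6 — Ohm's law: I = V / Z_total = (-20.41 - j15.95) / (0.5606 - j96.14) = 0.1646 - j0.2132 A.
Step 7 — Convert to polar: |I| = 0.2694 A, ∠I = -52.3°.

I = 0.2694∠-52.3° A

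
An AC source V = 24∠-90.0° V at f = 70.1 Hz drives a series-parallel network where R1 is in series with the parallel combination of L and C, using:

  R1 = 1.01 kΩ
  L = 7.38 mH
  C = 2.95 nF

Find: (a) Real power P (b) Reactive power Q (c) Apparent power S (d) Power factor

Step 1 — Angular frequency: ω = 2π·f = 2π·70.1 = 440.5 rad/s.
Step 2 — Component impedances:
  R1: Z = R = 1010 Ω
  L: Z = jωL = j·440.5·0.00738 = 0 + j3.251 Ω
  C: Z = 1/(jωC) = -j/(ω·C) = 0 - j7.696e+05 Ω
Step 3 — Parallel branch: L || C = 1/(1/L + 1/C) = 0 + j3.251 Ω.
Step 4 — Series with R1: Z_total = R1 + (L || C) = 1010 + j3.251 Ω = 1010∠0.2° Ω.
Step 5 — Source phasor: V = 24∠-90.0° V = 0 - j24 V.
Step 6 — Current: I = V / Z = -7.648e-05 - j0.02376 A = 0.02376∠-90.2° A.
Step 7 — Complex power: S = V·I* = 0.5703 + j0.001835 VA.
Step 8 — Real power: P = Re(S) = 0.5703 W.
Step 9 — Reactive power: Q = Im(S) = 0.001835 VAR.
Step 10 — Apparent power: |S| = 0.5703 VA.
Step 11 — Power factor: PF = P/|S| = 1 (lagging).

(a) P = 0.5703 W  (b) Q = 0.001835 VAR  (c) S = 0.5703 VA  (d) PF = 1 (lagging)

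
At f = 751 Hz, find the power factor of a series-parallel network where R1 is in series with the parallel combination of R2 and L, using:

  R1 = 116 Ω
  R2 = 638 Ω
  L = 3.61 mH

Step 1 — Angular frequency: ω = 2π·f = 2π·751 = 4719 rad/s.
Step 2 — Component impedances:
  R1: Z = R = 116 Ω
  R2: Z = R = 638 Ω
  L: Z = jωL = j·4719·0.00361 = 0 + j17.03 Ω
Step 3 — Parallel branch: R2 || L = 1/(1/R2 + 1/L) = 0.4545 + j17.02 Ω.
Step 4 — Series with R1: Z_total = R1 + (R2 || L) = 116.5 + j17.02 Ω = 117.7∠8.3° Ω.
Step 5 — Power factor: PF = cos(φ) = Re(Z)/|Z| = 116.45/117.69 = 0.9895.
Step 6 — Type: Im(Z) = 17.02 ⇒ lagging (phase φ = 8.3°).

PF = 0.9895 (lagging, φ = 8.3°)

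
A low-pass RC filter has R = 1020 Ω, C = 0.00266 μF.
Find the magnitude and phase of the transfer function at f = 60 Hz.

Step 1 — Angular frequency: ω = 2π·60 = 377 rad/s.
Step 2 — Transfer function: H(jω) = 1/(1 + jωRC).
Step 3 — Denominator: 1 + jωRC = 1 + j·377·1020·2.66e-09 = 1 + j0.001023.
Step 4 — H = 1 - j0.001023.
Step 5 — Magnitude: |H| = 1 (-0.0 dB); phase: φ = -0.1°.

|H| = 1 (-0.0 dB), φ = -0.1°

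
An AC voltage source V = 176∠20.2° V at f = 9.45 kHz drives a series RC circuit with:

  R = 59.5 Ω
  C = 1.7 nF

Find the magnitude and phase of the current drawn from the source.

Step 1 — Angular frequency: ω = 2π·f = 2π·9450 = 5.938e+04 rad/s.
Step 2 — Component impedances:
  R: Z = R = 59.5 Ω
  C: Z = 1/(jωC) = -j/(ω·C) = 0 - j9907 Ω
Step 3 — Series combination: Z_total = R + C = 59.5 - j9907 Ω = 9907∠-89.7° Ω.
Step 4 — Source phasor: V = 176∠20.2° V = 165.2 + j60.77 V.
Step 5 — Ohm's law: I = V / Z_total = (165.2 + j60.77) / (59.5 - j9907) = -0.006034 + j0.01671 A.
Step 6 — Convert to polar: |I| = 0.01777 A, ∠I = 109.9°.

I = 0.01777∠109.9° A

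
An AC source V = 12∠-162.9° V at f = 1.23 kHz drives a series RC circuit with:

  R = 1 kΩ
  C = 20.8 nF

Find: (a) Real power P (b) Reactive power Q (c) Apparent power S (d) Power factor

Step 1 — Angular frequency: ω = 2π·f = 2π·1230 = 7728 rad/s.
Step 2 — Component impedances:
  R: Z = R = 1000 Ω
  C: Z = 1/(jωC) = -j/(ω·C) = 0 - j6221 Ω
Step 3 — Series combination: Z_total = R + C = 1000 - j6221 Ω = 6301∠-80.9° Ω.
Step 4 — Source phasor: V = 12∠-162.9° V = -11.47 - j3.528 V.
Step 5 — Current: I = V / Z = 0.000264 - j0.001886 A = 0.001905∠-82.0° A.
Step 6 — Complex power: S = V·I* = 0.003627 - j0.02256 VA.
Step 7 — Real power: P = Re(S) = 0.003627 W.
Step 8 — Reactive power: Q = Im(S) = -0.02256 VAR.
Step 9 — Apparent power: |S| = 0.02285 VA.
Step 10 — Power factor: PF = P/|S| = 0.1587 (leading).

(a) P = 0.003627 W  (b) Q = -0.02256 VAR  (c) S = 0.02285 VA  (d) PF = 0.1587 (leading)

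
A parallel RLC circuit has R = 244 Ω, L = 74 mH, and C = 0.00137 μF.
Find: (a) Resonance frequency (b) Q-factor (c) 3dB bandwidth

Step 1 — Resonance: ω₀ = 1/√(LC) = 1/√(0.074·1.37e-09) = 9.932e+04 rad/s.
Step 2 — f₀ = ω₀/(2π) = 1.581e+04 Hz.
Step 3 — Parallel Q: Q = R/(ω₀L) = 244/(9.932e+04·0.074) = 0.0332.
Step 4 — Bandwidth: Δω = ω₀/Q = 2.992e+06 rad/s; BW = Δω/(2π) = 4.761e+05 Hz.

(a) f₀ = 1.581e+04 Hz  (b) Q = 0.0332  (c) BW = 4.761e+05 Hz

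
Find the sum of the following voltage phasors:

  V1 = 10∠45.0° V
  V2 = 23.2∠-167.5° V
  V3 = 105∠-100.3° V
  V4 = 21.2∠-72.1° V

Step 1 — Convert each phasor to rectangular form:
  V1 = 10·(cos(45.0°) + j·sin(45.0°)) = 7.071 + j7.071 V
  V2 = 23.2·(cos(-167.5°) + j·sin(-167.5°)) = -22.65 - j5.021 V
  V3 = 105·(cos(-100.3°) + j·sin(-100.3°)) = -18.77 - j103.3 V
  V4 = 21.2·(cos(-72.1°) + j·sin(-72.1°)) = 6.516 - j20.17 V
Step 2 — Sum components: V_total = -27.84 - j121.4 V.
Step 3 — Convert to polar: |V_total| = 124.6 V, ∠V_total = -102.9°.

V_total = 124.6∠-102.9° V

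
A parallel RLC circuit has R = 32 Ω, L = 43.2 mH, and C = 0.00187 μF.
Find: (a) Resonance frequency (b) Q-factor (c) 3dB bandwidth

Step 1 — Resonance: ω₀ = 1/√(LC) = 1/√(0.0432·1.87e-09) = 1.113e+05 rad/s.
Step 2 — f₀ = ω₀/(2π) = 1.771e+04 Hz.
Step 3 — Parallel Q: Q = R/(ω₀L) = 32/(1.113e+05·0.0432) = 0.006658.
Step 4 — Bandwidth: Δω = ω₀/Q = 1.671e+07 rad/s; BW = Δω/(2π) = 2.66e+06 Hz.

(a) f₀ = 1.771e+04 Hz  (b) Q = 0.006658  (c) BW = 2.66e+06 Hz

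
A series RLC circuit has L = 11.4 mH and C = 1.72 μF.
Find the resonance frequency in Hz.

Step 1 — Resonance condition Im(Z)=0 gives ω₀ = 1/√(LC).
Step 2 — ω₀ = 1/√(0.0114·1.72e-06) = 7141 rad/s.
Step 3 — f₀ = ω₀/(2π) = 1137 Hz.

f₀ = 1137 Hz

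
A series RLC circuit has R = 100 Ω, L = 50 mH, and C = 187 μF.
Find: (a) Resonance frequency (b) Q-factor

Step 1 — Resonance condition Im(Z)=0 gives ω₀ = 1/√(LC).
Step 2 — ω₀ = 1/√(0.05·0.000187) = 327 rad/s.
Step 3 — f₀ = ω₀/(2π) = 52.05 Hz.
Step 4 — Series Q: Q = ω₀L/R = 327·0.05/100 = 0.1635.

(a) f₀ = 52.05 Hz  (b) Q = 0.1635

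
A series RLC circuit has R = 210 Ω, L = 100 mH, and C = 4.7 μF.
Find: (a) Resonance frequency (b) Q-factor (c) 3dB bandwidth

Step 1 — Resonance condition Im(Z)=0 gives ω₀ = 1/√(LC).
Step 2 — ω₀ = 1/√(0.1·4.7e-06) = 1459 rad/s.
Step 3 — f₀ = ω₀/(2π) = 232.2 Hz.
Step 4 — Series Q: Q = ω₀L/R = 1459·0.1/210 = 0.6946.
Step 5 — 3dB bandwidth: Δω = ω₀/Q = 2100 rad/s; BW = Δω/(2π) = 334.2 Hz.

(a) f₀ = 232.2 Hz  (b) Q = 0.6946  (c) BW = 334.2 Hz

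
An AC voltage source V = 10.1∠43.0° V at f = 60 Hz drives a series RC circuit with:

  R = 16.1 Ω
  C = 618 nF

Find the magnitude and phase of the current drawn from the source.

Step 1 — Angular frequency: ω = 2π·f = 2π·60 = 377 rad/s.
Step 2 — Component impedances:
  R: Z = R = 16.1 Ω
  C: Z = 1/(jωC) = -j/(ω·C) = 0 - j4292 Ω
Step 3 — Series combination: Z_total = R + C = 16.1 - j4292 Ω = 4292∠-89.8° Ω.
Step 4 — Source phasor: V = 10.1∠43.0° V = 7.387 + j6.888 V.
Step 5 — Ohm's law: I = V / Z_total = (7.387 + j6.888) / (16.1 - j4292) = -0.001598 + j0.001727 A.
Step 6 — Convert to polar: |I| = 0.002353 A, ∠I = 132.8°.

I = 0.002353∠132.8° A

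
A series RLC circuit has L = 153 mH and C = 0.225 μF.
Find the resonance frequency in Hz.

Step 1 — Resonance condition Im(Z)=0 gives ω₀ = 1/√(LC).
Step 2 — ω₀ = 1/√(0.153·2.25e-07) = 5390 rad/s.
Step 3 — f₀ = ω₀/(2π) = 857.8 Hz.

f₀ = 857.8 Hz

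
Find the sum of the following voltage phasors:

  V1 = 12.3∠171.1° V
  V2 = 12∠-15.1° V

Step 1 — Convert each phasor to rectangular form:
  V1 = 12.3·(cos(171.1°) + j·sin(171.1°)) = -12.15 + j1.903 V
  V2 = 12·(cos(-15.1°) + j·sin(-15.1°)) = 11.59 - j3.126 V
Step 2 — Sum components: V_total = -0.5662 - j1.223 V.
Step 3 — Convert to polar: |V_total| = 1.348 V, ∠V_total = -114.8°.

V_total = 1.348∠-114.8° V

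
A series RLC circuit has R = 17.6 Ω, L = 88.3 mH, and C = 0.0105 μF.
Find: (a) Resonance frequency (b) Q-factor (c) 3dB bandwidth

Step 1 — Resonance: ω₀ = 1/√(LC) = 1/√(0.0883·1.05e-08) = 3.284e+04 rad/s.
Step 2 — f₀ = ω₀/(2π) = 5227 Hz.
Step 3 — Series Q: Q = ω₀L/R = 3.284e+04·0.0883/17.6 = 164.8.
Step 4 — Bandwidth: Δω = ω₀/Q = 199.3 rad/s; BW = Δω/(2π) = 31.72 Hz.

(a) f₀ = 5227 Hz  (b) Q = 164.8  (c) BW = 31.72 Hz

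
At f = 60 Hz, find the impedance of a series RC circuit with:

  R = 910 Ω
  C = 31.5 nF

Step 1 — Angular frequency: ω = 2π·f = 2π·60 = 377 rad/s.
Step 2 — Component impedances:
  R: Z = R = 910 Ω
  C: Z = 1/(jωC) = -j/(ω·C) = 0 - j8.421e+04 Ω
Step 3 — Series combination: Z_total = R + C = 910 - j8.421e+04 Ω = 8.421e+04∠-89.4° Ω.

Z = 910 - j8.421e+04 Ω = 8.421e+04∠-89.4° Ω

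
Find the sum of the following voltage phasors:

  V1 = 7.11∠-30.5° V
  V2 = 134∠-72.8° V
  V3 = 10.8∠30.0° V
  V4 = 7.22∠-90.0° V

Step 1 — Convert each phasor to rectangular form:
  V1 = 7.11·(cos(-30.5°) + j·sin(-30.5°)) = 6.126 - j3.609 V
  V2 = 134·(cos(-72.8°) + j·sin(-72.8°)) = 39.62 - j128 V
  V3 = 10.8·(cos(30.0°) + j·sin(30.0°)) = 9.353 + j5.4 V
  V4 = 7.22·(cos(-90.0°) + j·sin(-90.0°)) = 0 - j7.22 V
Step 2 — Sum components: V_total = 55.1 - j133.4 V.
Step 3 — Convert to polar: |V_total| = 144.4 V, ∠V_total = -67.6°.

V_total = 144.4∠-67.6° V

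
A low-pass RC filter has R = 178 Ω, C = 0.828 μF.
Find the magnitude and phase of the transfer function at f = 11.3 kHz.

Step 1 — Angular frequency: ω = 2π·1.13e+04 = 7.1e+04 rad/s.
Step 2 — Transfer function: H(jω) = 1/(1 + jωRC).
Step 3 — Denominator: 1 + jωRC = 1 + j·7.1e+04·178·8.28e-07 = 1 + j10.46.
Step 4 — H = 0.00905 - j0.0947.
Step 5 — Magnitude: |H| = 0.09513 (-20.4 dB); phase: φ = -84.5°.

|H| = 0.09513 (-20.4 dB), φ = -84.5°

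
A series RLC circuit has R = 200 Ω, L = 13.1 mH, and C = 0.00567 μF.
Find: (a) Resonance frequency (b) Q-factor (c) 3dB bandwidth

Step 1 — Resonance condition Im(Z)=0 gives ω₀ = 1/√(LC).
Step 2 — ω₀ = 1/√(0.0131·5.67e-09) = 1.16e+05 rad/s.
Step 3 — f₀ = ω₀/(2π) = 1.847e+04 Hz.
Step 4 — Series Q: Q = ω₀L/R = 1.16e+05·0.0131/200 = 7.6.
Step 5 — 3dB bandwidth: Δω = ω₀/Q = 1.527e+04 rad/s; BW = Δω/(2π) = 2430 Hz.

(a) f₀ = 1.847e+04 Hz  (b) Q = 7.6  (c) BW = 2430 Hz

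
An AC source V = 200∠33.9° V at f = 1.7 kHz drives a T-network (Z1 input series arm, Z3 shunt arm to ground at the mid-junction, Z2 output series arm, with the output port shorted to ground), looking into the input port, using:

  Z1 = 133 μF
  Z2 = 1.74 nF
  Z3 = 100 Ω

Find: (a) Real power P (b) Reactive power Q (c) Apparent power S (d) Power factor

Step 1 — Angular frequency: ω = 2π·f = 2π·1700 = 1.068e+04 rad/s.
Step 2 — Component impedances:
  Z1: Z = 1/(jωC) = -j/(ω·C) = 0 - j0.7039 Ω
  Z2: Z = 1/(jωC) = -j/(ω·C) = 0 - j5.38e+04 Ω
  Z3: Z = R = 100 Ω
Step 3 — With the output port shorted to ground, the output series arm Z2 runs from the junction to ground; the shunt arm Z3 also runs from the junction to ground. They appear in parallel: Z3 || Z2 = 100 - j0.1859 Ω.
Step 4 — Series with input arm Z1: Z_in = Z1 + (Z3 || Z2) = 100 - j0.8898 Ω = 100∠-0.5° Ω.
Step 5 — Source phasor: V = 200∠33.9° V = 166 + j111.5 V.
Step 6 — Current: I = V / Z = 1.65 + j1.13 A = 2∠34.4° A.
Step 7 — Complex power: S = V·I* = 400 - j3.559 VA.
Step 8 — Real power: P = Re(S) = 400 W.
Step 9 — Reactive power: Q = Im(S) = -3.559 VAR.
Step 10 — Apparent power: |S| = 400 VA.
Step 11 — Power factor: PF = P/|S| = 1 (leading).

(a) P = 400 W  (b) Q = -3.559 VAR  (c) S = 400 VA  (d) PF = 1 (leading)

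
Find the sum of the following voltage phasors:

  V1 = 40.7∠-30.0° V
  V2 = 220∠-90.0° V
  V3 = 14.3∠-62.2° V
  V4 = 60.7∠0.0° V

Step 1 — Convert each phasor to rectangular form:
  V1 = 40.7·(cos(-30.0°) + j·sin(-30.0°)) = 35.25 - j20.35 V
  V2 = 220·(cos(-90.0°) + j·sin(-90.0°)) = 0 - j220 V
  V3 = 14.3·(cos(-62.2°) + j·sin(-62.2°)) = 6.669 - j12.65 V
  V4 = 60.7·(cos(0.0°) + j·sin(0.0°)) = 60.7 V
Step 2 — Sum components: V_total = 102.6 - j253 V.
Step 3 — Convert to polar: |V_total| = 273 V, ∠V_total = -67.9°.

V_total = 273∠-67.9° V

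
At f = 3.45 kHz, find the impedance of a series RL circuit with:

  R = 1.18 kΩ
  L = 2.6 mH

Step 1 — Angular frequency: ω = 2π·f = 2π·3450 = 2.168e+04 rad/s.
Step 2 — Component impedances:
  R: Z = R = 1180 Ω
  L: Z = jωL = j·2.168e+04·0.0026 = 0 + j56.36 Ω
Step 3 — Series combination: Z_total = R + L = 1180 + j56.36 Ω = 1181∠2.7° Ω.

Z = 1180 + j56.36 Ω = 1181∠2.7° Ω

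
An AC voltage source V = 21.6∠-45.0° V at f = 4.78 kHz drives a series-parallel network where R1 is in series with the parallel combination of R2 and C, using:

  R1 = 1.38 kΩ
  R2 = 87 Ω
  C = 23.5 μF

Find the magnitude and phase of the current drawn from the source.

Step 1 — Angular frequency: ω = 2π·f = 2π·4780 = 3.003e+04 rad/s.
Step 2 — Component impedances:
  R1: Z = R = 1380 Ω
  R2: Z = R = 87 Ω
  C: Z = 1/(jωC) = -j/(ω·C) = 0 - j1.417 Ω
Step 3 — Parallel branch: R2 || C = 1/(1/R2 + 1/C) = 0.02307 - j1.416 Ω.
Step 4 — Series with R1: Z_total = R1 + (R2 || C) = 1380 - j1.416 Ω = 1380∠-0.1° Ω.
Step 5 — Source phasor: V = 21.6∠-45.0° V = 15.27 - j15.27 V.
Step 6 — Ohm's law: I = V / Z_total = (15.27 - j15.27) / (1380 - j1.416) = 0.01108 - j0.01106 A.
Step 7 — Convert to polar: |I| = 0.01565 A, ∠I = -44.9°.

I = 0.01565∠-44.9° A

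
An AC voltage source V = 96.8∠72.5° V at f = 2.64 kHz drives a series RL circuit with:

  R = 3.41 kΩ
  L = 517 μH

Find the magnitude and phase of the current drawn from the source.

Step 1 — Angular frequency: ω = 2π·f = 2π·2640 = 1.659e+04 rad/s.
Step 2 — Component impedances:
  R: Z = R = 3410 Ω
  L: Z = jωL = j·1.659e+04·0.000517 = 0 + j8.576 Ω
Step 3 — Series combination: Z_total = R + L = 3410 + j8.576 Ω = 3410∠0.1° Ω.
Step 4 — Source phasor: V = 96.8∠72.5° V = 29.11 + j92.32 V.
Step 5 — Ohm's law: I = V / Z_total = (29.11 + j92.32) / (3410 + j8.576) = 0.008604 + j0.02705 A.
Step 6 — Convert to polar: |I| = 0.02839 A, ∠I = 72.4°.

I = 0.02839∠72.4° A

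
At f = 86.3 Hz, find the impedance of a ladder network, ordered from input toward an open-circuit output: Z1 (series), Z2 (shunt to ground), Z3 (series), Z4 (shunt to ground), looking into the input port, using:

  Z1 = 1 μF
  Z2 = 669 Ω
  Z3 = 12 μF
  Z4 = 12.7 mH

Step 1 — Angular frequency: ω = 2π·f = 2π·86.3 = 542.2 rad/s.
Step 2 — Component impedances:
  Z1: Z = 1/(jωC) = -j/(ω·C) = 0 - j1844 Ω
  Z2: Z = R = 669 Ω
  Z3: Z = 1/(jωC) = -j/(ω·C) = 0 - j153.7 Ω
  Z4: Z = jωL = j·542.2·0.0127 = 0 + j6.886 Ω
Step 3 — Ladder network (open output): work backward from the far end, alternating series and parallel combinations. Z_in = 30.73 - j1984 Ω = 1984∠-89.1° Ω.

Z = 30.73 - j1984 Ω = 1984∠-89.1° Ω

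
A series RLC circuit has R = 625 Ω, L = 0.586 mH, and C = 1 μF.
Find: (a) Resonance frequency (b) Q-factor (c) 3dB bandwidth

Step 1 — Resonance condition Im(Z)=0 gives ω₀ = 1/√(LC).
Step 2 — ω₀ = 1/√(0.000586·1e-06) = 4.131e+04 rad/s.
Step 3 — f₀ = ω₀/(2π) = 6575 Hz.
Step 4 — Series Q: Q = ω₀L/R = 4.131e+04·0.000586/625 = 0.03873.
Step 5 — 3dB bandwidth: Δω = ω₀/Q = 1.067e+06 rad/s; BW = Δω/(2π) = 1.697e+05 Hz.

(a) f₀ = 6575 Hz  (b) Q = 0.03873  (c) BW = 1.697e+05 Hz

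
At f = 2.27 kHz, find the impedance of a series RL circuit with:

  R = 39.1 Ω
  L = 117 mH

Step 1 — Angular frequency: ω = 2π·f = 2π·2270 = 1.426e+04 rad/s.
Step 2 — Component impedances:
  R: Z = R = 39.1 Ω
  L: Z = jωL = j·1.426e+04·0.117 = 0 + j1669 Ω
Step 3 — Series combination: Z_total = R + L = 39.1 + j1669 Ω = 1669∠88.7° Ω.

Z = 39.1 + j1669 Ω = 1669∠88.7° Ω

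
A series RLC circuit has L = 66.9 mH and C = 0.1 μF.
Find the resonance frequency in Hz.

Step 1 — Resonance condition Im(Z)=0 gives ω₀ = 1/√(LC).
Step 2 — ω₀ = 1/√(0.0669·1e-07) = 1.223e+04 rad/s.
Step 3 — f₀ = ω₀/(2π) = 1946 Hz.

f₀ = 1946 Hz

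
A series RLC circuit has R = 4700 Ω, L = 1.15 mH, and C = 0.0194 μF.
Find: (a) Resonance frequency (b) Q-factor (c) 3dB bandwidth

Step 1 — Resonance: ω₀ = 1/√(LC) = 1/√(0.00115·1.94e-08) = 2.117e+05 rad/s.
Step 2 — f₀ = ω₀/(2π) = 3.37e+04 Hz.
Step 3 — Series Q: Q = ω₀L/R = 2.117e+05·0.00115/4700 = 0.0518.
Step 4 — Bandwidth: Δω = ω₀/Q = 4.087e+06 rad/s; BW = Δω/(2π) = 6.505e+05 Hz.

(a) f₀ = 3.37e+04 Hz  (b) Q = 0.0518  (c) BW = 6.505e+05 Hz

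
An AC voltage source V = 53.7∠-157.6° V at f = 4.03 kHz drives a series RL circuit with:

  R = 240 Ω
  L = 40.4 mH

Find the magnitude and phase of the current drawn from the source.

Step 1 — Angular frequency: ω = 2π·f = 2π·4030 = 2.532e+04 rad/s.
Step 2 — Component impedances:
  R: Z = R = 240 Ω
  L: Z = jωL = j·2.532e+04·0.0404 = 0 + j1023 Ω
Step 3 — Series combination: Z_total = R + L = 240 + j1023 Ω = 1051∠76.8° Ω.
Step 4 — Source phasor: V = 53.7∠-157.6° V = -49.65 - j20.46 V.
Step 5 — Ohm's law: I = V / Z_total = (-49.65 - j20.46) / (240 + j1023) = -0.02975 + j0.04155 A.
Step 6 — Convert to polar: |I| = 0.05111 A, ∠I = 125.6°.

I = 0.05111∠125.6° A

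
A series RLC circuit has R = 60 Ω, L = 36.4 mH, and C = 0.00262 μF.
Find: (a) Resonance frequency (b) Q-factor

Step 1 — Resonance condition Im(Z)=0 gives ω₀ = 1/√(LC).
Step 2 — ω₀ = 1/√(0.0364·2.62e-09) = 1.024e+05 rad/s.
Step 3 — f₀ = ω₀/(2π) = 1.63e+04 Hz.
Step 4 — Series Q: Q = ω₀L/R = 1.024e+05·0.0364/60 = 62.12.

(a) f₀ = 1.63e+04 Hz  (b) Q = 62.12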